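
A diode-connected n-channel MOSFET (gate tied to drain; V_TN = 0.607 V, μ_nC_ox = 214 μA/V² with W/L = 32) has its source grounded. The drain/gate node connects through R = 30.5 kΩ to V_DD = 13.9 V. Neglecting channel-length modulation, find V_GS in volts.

V_GS = 0.959 V

With gate tied to drain, V_GS = V_DS ≥ V_GS − V_TN, so the device is in saturation.
k_n = μ_nC_ox · (W/L) = 6.848 mA/V².
KCL at the drain: ½ k_n (V_GS − V_TN)² = (V_DD − V_GS)/R.
Let x = V_GS − 0.607. Then 104 x² + x − 13.29 = 0, giving x = 0.352 V (positive root), so V_GS = 0.959 V.
I_D = (V_DD − V_GS)/R = (13.9 − 0.959) / 30.5 = 0.424 mA.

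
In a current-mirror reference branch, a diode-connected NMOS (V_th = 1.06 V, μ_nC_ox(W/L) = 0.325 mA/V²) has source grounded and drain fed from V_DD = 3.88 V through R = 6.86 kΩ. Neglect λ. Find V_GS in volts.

With gate tied to drain, V_GS = V_DS ≥ V_GS − V_th, so the device is in saturation.
KCL at the drain: ½ k_n (V_GS − V_th)² = (V_DD − V_GS)/R.
Let x = V_GS − 1.06. Then 1.11 x² + x − 2.82 = 0, giving x = 1.2 V (positive root), so V_GS = 2.26 V.
I_D = (V_DD − V_GS)/R = (3.88 − 2.26) / 6.86 = 0.236 mA.

V_GS = 2.26 V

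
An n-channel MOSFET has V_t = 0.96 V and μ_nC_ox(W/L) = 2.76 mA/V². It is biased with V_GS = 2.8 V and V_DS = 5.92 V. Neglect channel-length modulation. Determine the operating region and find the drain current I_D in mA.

V_ov = V_GS − V_t = 2.8 − 0.96 = 1.84 V.
Since V_DS = 5.92 V ≥ V_ov = 1.84 V, the device is in saturation.
I_D = ½ k_n V_ov² = 0.5 × 2.76 × 1.84² = 4.67 mA.

Saturation; I_D = 4.67 mA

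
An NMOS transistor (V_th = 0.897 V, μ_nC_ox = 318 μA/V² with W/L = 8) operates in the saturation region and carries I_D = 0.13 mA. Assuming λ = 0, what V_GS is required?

k_n = μ_nC_ox · (W/L) = 2.544 mA/V².
In saturation I_D = ½ k_n (V_GS − V_th)², so V_GS − V_th = √(2 I_D / k_n) = √(2 × 0.13 / 2.544) = 0.32 V.
V_GS = 0.897 + 0.32 = 1.22 V.

V_GS = 1.22 V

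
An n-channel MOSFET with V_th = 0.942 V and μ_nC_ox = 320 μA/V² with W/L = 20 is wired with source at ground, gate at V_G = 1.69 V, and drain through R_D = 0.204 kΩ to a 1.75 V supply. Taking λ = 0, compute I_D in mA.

V_GS = V_G = 1.69 V, so V_ov = 1.69 − 0.942 = 0.748 V.
k_n = μ_nC_ox · (W/L) = 6.4 mA/V².
Assume saturation: I_D = ½ k_n V_ov² = 0.5 × 6.4 × 0.748² = 1.79 mA, giving V_DS = V_DD − I_D R_D = 1.75 − 1.79 × 0.204 = 1.38 V.
V_DS = 1.38 V ≥ V_ov = 0.748 V, confirming saturation.

I_D = 1.79 mA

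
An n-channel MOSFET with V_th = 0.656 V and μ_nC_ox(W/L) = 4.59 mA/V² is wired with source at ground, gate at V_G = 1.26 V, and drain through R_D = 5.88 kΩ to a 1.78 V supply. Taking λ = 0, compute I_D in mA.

V_GS = V_G = 1.26 V, so V_ov = 1.26 − 0.656 = 0.604 V.
Assume saturation: I_D = ½ k_n V_ov² = 0.5 × 4.59 × 0.604² = 0.837 mA, giving V_DS = V_DD − I_D R_D = 1.78 − 0.837 × 5.88 = -3.14 V.
But -3.14 V < V_ov = 0.604 V, so the device is actually in triode.
In triode I_D = k_n[V_ov V_DS − ½ V_DS²] and I_D = (V_DD − V_DS)/R_D. Equating: 13.5 V_DS² − 17.3 V_DS + 1.78 = 0, giving V_DS = 0.113 V (the root below V_ov).
I_D = (1.78 − 0.113) / 5.88 = 0.284 mA.

I_D = 0.284 mA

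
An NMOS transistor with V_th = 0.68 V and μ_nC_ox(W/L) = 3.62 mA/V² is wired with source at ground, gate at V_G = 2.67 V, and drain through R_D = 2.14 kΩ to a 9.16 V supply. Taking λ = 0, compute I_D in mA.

I_D = 3.97 mA

V_GS = V_G = 2.67 V, so V_ov = 2.67 − 0.68 = 1.99 V.
Assume saturation: I_D = ½ k_n V_ov² = 0.5 × 3.62 × 1.99² = 7.17 mA, giving V_DS = V_DD − I_D R_D = 9.16 − 7.17 × 2.14 = -6.18 V.
But -6.18 V < V_ov = 1.99 V, so the device is actually in triode.
In triode I_D = k_n[V_ov V_DS − ½ V_DS²] and I_D = (V_DD − V_DS)/R_D. Equating: 3.87 V_DS² − 16.42 V_DS + 9.16 = 0, giving V_DS = 0.661 V (the root below V_ov).
I_D = (9.16 − 0.661) / 2.14 = 3.97 mA.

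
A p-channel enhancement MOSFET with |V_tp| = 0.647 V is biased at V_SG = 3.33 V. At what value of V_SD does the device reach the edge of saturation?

The boundary between triode and saturation is V_SD = V_SG − |V_tp| = V_ov.
V_ov = 3.33 − 0.647 = 2.68 V.

V_SD,sat = 2.68 V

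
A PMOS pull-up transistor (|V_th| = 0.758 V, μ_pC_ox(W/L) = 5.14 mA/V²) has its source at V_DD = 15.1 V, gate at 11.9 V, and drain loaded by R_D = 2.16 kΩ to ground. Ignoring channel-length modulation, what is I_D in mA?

I_D = 6.71 mA

V_SG = V_DD − V_G = 15.1 − 11.9 = 3.2 V, so V_ov = 3.2 − 0.758 = 2.44 V.
Assume saturation: I_D = ½ k_p V_ov² = 0.5 × 5.14 × 2.44² = 15.3 mA, giving V_SD = V_DD − I_D R_D = 15.1 − 15.3 × 2.16 = -18 V.
But -18 V < V_ov = 2.44 V, so the device is actually in triode.
In triode I_D = k_p[V_ov V_SD − ½ V_SD²] and I_D = (V_DD − V_SD)/R_D. Equating: 5.55 V_SD² − 28.11 V_SD + 15.1 = 0, giving V_SD = 0.611 V (the root below V_ov).
I_D = (15.1 − 0.611) / 2.16 = 6.71 mA.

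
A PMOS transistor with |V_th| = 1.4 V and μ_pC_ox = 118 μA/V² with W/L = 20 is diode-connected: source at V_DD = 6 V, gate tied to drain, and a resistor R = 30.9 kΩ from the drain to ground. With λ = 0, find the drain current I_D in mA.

With gate tied to drain, V_SG = V_SD ≥ V_SG − |V_th|, so the device is in saturation.
k_p = μ_pC_ox · (W/L) = 2.36 mA/V².
KCL at the drain: ½ k_p (V_SG − |V_th|)² = (V_DD − V_SG)/R.
Let x = V_SG − 1.4. Then 36.5 x² + x − 4.6 = 0, giving x = 0.342 V (positive root), so V_SG = 1.74 V.
I_D = (V_DD − V_SG)/R = (6 − 1.74) / 30.9 = 0.138 mA.

I_D = 0.138 mA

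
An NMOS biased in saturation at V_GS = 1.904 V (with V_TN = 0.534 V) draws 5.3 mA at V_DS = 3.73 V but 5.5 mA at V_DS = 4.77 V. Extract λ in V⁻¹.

λ = 0.0420 V⁻¹

With V_GS fixed, I_D ∝ (1 + λ V_DS) in saturation, so I_D2/I_D1 = (1 + λ V_DS2)/(1 + λ V_DS1).
5.5/5.3 = 1.038 = (1 + 4.77 λ)/(1 + 3.73 λ).
Solving: λ (I_D1 V_DS2 − I_D2 V_DS1) = I_D2 − I_D1, so λ = (5.5 − 5.3) / (5.3 × 4.77 − 5.5 × 3.73) = 0.2 / 4.77 = 0.042 V⁻¹.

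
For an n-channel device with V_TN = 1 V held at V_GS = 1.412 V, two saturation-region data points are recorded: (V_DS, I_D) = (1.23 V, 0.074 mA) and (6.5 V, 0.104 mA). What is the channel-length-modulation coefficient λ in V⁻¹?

With V_GS fixed, I_D ∝ (1 + λ V_DS) in saturation, so I_D2/I_D1 = (1 + λ V_DS2)/(1 + λ V_DS1).
0.104/0.074 = 1.405 = (1 + 6.5 λ)/(1 + 1.23 λ).
Solving: λ (I_D1 V_DS2 − I_D2 V_DS1) = I_D2 − I_D1, so λ = (0.104 − 0.074) / (0.074 × 6.5 − 0.104 × 1.23) = 0.03 / 0.353 = 0.085 V⁻¹.

λ = 0.0850 V⁻¹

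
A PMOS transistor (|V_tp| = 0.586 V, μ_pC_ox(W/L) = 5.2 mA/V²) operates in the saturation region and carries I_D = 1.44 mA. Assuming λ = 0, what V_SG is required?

V_SG = 1.33 V

In saturation I_D = ½ k_p (V_SG − |V_tp|)², so V_SG − |V_tp| = √(2 I_D / k_p) = √(2 × 1.44 / 5.2) = 0.744 V.
V_SG = 0.586 + 0.744 = 1.33 V.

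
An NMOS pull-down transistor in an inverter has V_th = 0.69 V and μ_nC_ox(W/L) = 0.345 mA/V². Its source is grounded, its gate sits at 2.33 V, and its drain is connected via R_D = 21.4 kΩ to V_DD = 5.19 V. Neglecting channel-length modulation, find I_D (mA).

V_GS = V_G = 2.33 V, so V_ov = 2.33 − 0.69 = 1.64 V.
Assume saturation: I_D = ½ k_n V_ov² = 0.5 × 0.345 × 1.64² = 0.464 mA, giving V_DS = V_DD − I_D R_D = 5.19 − 0.464 × 21.4 = -4.74 V.
But -4.74 V < V_ov = 1.64 V, so the device is actually in triode.
In triode I_D = k_n[V_ov V_DS − ½ V_DS²] and I_D = (V_DD − V_DS)/R_D. Equating: 3.69 V_DS² − 13.11 V_DS + 5.19 = 0, giving V_DS = 0.454 V (the root below V_ov).
I_D = (5.19 − 0.454) / 21.4 = 0.221 mA.

I_D = 0.221 mA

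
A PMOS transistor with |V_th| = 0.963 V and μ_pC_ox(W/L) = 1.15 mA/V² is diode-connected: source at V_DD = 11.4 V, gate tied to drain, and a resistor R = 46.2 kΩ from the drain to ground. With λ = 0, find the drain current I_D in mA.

I_D = 0.213 mA

With gate tied to drain, V_SG = V_SD ≥ V_SG − |V_th|, so the device is in saturation.
KCL at the drain: ½ k_p (V_SG − |V_th|)² = (V_DD − V_SG)/R.
Let x = V_SG − 0.963. Then 26.6 x² + x − 10.44 = 0, giving x = 0.608 V (positive root), so V_SG = 1.57 V.
I_D = (V_DD − V_SG)/R = (11.4 − 1.57) / 46.2 = 0.213 mA.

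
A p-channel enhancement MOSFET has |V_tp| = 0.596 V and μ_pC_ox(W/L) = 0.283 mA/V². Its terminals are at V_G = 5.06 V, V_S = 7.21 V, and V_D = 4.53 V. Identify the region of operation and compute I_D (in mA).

V_SG = V_S − V_G = 7.21 − 5.06 = 2.15 V; V_SD = V_S − V_D = 7.21 − 4.53 = 2.68 V.
V_ov = V_SG − |V_tp| = 2.15 − 0.596 = 1.55 V.
Since V_SD = 2.68 V ≥ V_ov = 1.55 V, the device is in saturation.
I_D = ½ k_p V_ov² = 0.5 × 0.283 × 1.55² = 0.342 mA.

Saturation; I_D = 0.342 mA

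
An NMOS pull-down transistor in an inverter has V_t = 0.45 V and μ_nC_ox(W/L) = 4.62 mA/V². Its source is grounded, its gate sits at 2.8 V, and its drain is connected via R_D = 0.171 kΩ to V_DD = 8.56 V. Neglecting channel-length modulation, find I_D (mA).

I_D = 12.8 mA

V_GS = V_G = 2.8 V, so V_ov = 2.8 − 0.45 = 2.35 V.
Assume saturation: I_D = ½ k_n V_ov² = 0.5 × 4.62 × 2.35² = 12.8 mA, giving V_DS = V_DD − I_D R_D = 8.56 − 12.8 × 0.171 = 6.38 V.
V_DS = 6.38 V ≥ V_ov = 2.35 V, confirming saturation.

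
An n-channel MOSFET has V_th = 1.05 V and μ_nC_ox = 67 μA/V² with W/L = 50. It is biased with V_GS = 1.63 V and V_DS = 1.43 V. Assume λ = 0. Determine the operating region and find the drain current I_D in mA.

Saturation; I_D = 0.563 mA

k_n = μ_nC_ox · (W/L) = 3.35 mA/V².
V_ov = V_GS − V_th = 1.63 − 1.05 = 0.58 V.
Since V_DS = 1.43 V ≥ V_ov = 0.58 V, the device is in saturation.
I_D = ½ k_n V_ov² = 0.5 × 3.35 × 0.58² = 0.563 mA.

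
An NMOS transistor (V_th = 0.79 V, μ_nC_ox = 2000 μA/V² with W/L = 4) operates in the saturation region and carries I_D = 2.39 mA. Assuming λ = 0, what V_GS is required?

k_n = μ_nC_ox · (W/L) = 8 mA/V².
In saturation I_D = ½ k_n (V_GS − V_th)², so V_GS − V_th = √(2 I_D / k_n) = √(2 × 2.39 / 8) = 0.773 V.
V_GS = 0.79 + 0.773 = 1.56 V.

V_GS = 1.56 V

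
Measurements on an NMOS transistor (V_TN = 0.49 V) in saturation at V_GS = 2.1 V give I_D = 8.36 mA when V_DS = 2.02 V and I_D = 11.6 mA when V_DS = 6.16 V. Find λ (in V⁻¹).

With V_GS fixed, I_D ∝ (1 + λ V_DS) in saturation, so I_D2/I_D1 = (1 + λ V_DS2)/(1 + λ V_DS1).
11.6/8.36 = 1.388 = (1 + 6.16 λ)/(1 + 2.02 λ).
Solving: λ (I_D1 V_DS2 − I_D2 V_DS1) = I_D2 − I_D1, so λ = (11.6 − 8.36) / (8.36 × 6.16 − 11.6 × 2.02) = 3.24 / 28.1 = 0.115 V⁻¹.

λ = 0.115 V⁻¹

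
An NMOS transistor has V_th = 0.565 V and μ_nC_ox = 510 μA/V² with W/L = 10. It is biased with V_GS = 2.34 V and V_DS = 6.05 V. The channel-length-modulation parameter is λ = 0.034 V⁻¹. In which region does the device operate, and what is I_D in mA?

Saturation; I_D = 9.69 mA

k_n = μ_nC_ox · (W/L) = 5.1 mA/V².
V_ov = V_GS − V_th = 2.34 − 0.565 = 1.77 V.
Since V_DS = 6.05 V ≥ V_ov = 1.77 V, the device is in saturation.
I_D = ½ k_n V_ov² (1 + λ V_DS) = 0.5 × 5.1 × 1.77² × (1 + 0.034 × 6.05) = 9.69 mA.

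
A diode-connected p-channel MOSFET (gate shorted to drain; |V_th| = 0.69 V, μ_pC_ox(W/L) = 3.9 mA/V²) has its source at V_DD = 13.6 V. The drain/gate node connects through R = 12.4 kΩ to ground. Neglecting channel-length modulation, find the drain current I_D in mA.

With gate tied to drain, V_SG = V_SD ≥ V_SG − |V_th|, so the device is in saturation.
KCL at the drain: ½ k_p (V_SG − |V_th|)² = (V_DD − V_SG)/R.
Let x = V_SG − 0.69. Then 24.2 x² + x − 12.91 = 0, giving x = 0.71 V (positive root), so V_SG = 1.4 V.
I_D = (V_DD − V_SG)/R = (13.6 − 1.4) / 12.4 = 0.984 mA.

I_D = 0.984 mA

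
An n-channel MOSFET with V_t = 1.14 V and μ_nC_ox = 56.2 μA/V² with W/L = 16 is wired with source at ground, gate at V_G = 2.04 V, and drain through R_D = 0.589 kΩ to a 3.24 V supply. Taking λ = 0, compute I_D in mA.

V_GS = V_G = 2.04 V, so V_ov = 2.04 − 1.14 = 0.9 V.
k_n = μ_nC_ox · (W/L) = 0.8992 mA/V².
Assume saturation: I_D = ½ k_n V_ov² = 0.5 × 0.8992 × 0.9² = 0.364 mA, giving V_DS = V_DD − I_D R_D = 3.24 − 0.364 × 0.589 = 3.03 V.
V_DS = 3.03 V ≥ V_ov = 0.9 V, confirming saturation.

I_D = 0.364 mA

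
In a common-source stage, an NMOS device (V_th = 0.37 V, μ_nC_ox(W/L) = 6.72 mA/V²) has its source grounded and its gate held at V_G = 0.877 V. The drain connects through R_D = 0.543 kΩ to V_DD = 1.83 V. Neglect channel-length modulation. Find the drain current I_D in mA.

I_D = 0.864 mA

V_GS = V_G = 0.877 V, so V_ov = 0.877 − 0.37 = 0.507 V.
Assume saturation: I_D = ½ k_n V_ov² = 0.5 × 6.72 × 0.507² = 0.864 mA, giving V_DS = V_DD − I_D R_D = 1.83 − 0.864 × 0.543 = 1.36 V.
V_DS = 1.36 V ≥ V_ov = 0.507 V, confirming saturation.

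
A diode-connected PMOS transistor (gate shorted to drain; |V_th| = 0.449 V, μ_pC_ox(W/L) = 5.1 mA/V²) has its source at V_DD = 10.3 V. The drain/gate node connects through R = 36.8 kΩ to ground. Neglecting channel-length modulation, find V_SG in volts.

V_SG = 0.768 V

With gate tied to drain, V_SG = V_SD ≥ V_SG − |V_th|, so the device is in saturation.
KCL at the drain: ½ k_p (V_SG − |V_th|)² = (V_DD − V_SG)/R.
Let x = V_SG − 0.449. Then 93.8 x² + x − 9.851 = 0, giving x = 0.319 V (positive root), so V_SG = 0.768 V.
I_D = (V_DD − V_SG)/R = (10.3 − 0.768) / 36.8 = 0.259 mA.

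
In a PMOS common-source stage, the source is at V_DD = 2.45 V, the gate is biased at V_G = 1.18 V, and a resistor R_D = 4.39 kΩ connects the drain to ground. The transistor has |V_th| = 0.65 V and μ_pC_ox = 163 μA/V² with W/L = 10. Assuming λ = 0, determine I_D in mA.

I_D = 0.313 mA

V_SG = V_DD − V_G = 2.45 − 1.18 = 1.27 V, so V_ov = 1.27 − 0.65 = 0.62 V.
k_p = μ_pC_ox · (W/L) = 1.63 mA/V².
Assume saturation: I_D = ½ k_p V_ov² = 0.5 × 1.63 × 0.62² = 0.313 mA, giving V_SD = V_DD − I_D R_D = 2.45 − 0.313 × 4.39 = 1.07 V.
V_SD = 1.07 V ≥ V_ov = 0.62 V, confirming saturation.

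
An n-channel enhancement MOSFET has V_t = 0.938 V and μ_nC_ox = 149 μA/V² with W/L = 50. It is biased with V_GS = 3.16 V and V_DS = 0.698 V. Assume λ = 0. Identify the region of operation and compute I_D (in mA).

k_n = μ_nC_ox · (W/L) = 7.45 mA/V².
V_ov = V_GS − V_t = 3.16 − 0.938 = 2.22 V.
Since V_DS = 0.698 V < V_ov = 2.22 V, the device is in the triode region.
I_D = k_n [V_ov · V_DS − ½ V_DS²] = 7.45 × [2.22 × 0.698 − 0.5 × 0.698²] = 9.74 mA.

Triode; I_D = 9.74 mA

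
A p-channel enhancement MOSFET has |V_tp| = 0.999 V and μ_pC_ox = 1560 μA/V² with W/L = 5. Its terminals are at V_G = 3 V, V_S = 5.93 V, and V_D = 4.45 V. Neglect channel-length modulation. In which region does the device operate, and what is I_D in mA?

Triode; I_D = 13.7 mA

V_SG = V_S − V_G = 5.93 − 3 = 2.93 V; V_SD = V_S − V_D = 5.93 − 4.45 = 1.48 V.
k_p = μ_pC_ox · (W/L) = 7.8 mA/V².
V_ov = V_SG − |V_tp| = 2.93 − 0.999 = 1.93 V.
Since V_SD = 1.48 V < V_ov = 1.93 V, the device is in the triode region.
I_D = k_p [V_ov · V_SD − ½ V_SD²] = 7.8 × [1.93 × 1.48 − 0.5 × 1.48²] = 13.7 mA.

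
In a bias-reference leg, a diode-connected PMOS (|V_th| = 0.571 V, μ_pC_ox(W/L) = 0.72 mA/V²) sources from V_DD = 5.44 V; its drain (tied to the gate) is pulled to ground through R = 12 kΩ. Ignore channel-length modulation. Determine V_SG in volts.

V_SG = 1.52 V

With gate tied to drain, V_SG = V_SD ≥ V_SG − |V_th|, so the device is in saturation.
KCL at the drain: ½ k_p (V_SG − |V_th|)² = (V_DD − V_SG)/R.
Let x = V_SG − 0.571. Then 4.32 x² + x − 4.869 = 0, giving x = 0.952 V (positive root), so V_SG = 1.52 V.
I_D = (V_DD − V_SG)/R = (5.44 − 1.52) / 12 = 0.326 mA.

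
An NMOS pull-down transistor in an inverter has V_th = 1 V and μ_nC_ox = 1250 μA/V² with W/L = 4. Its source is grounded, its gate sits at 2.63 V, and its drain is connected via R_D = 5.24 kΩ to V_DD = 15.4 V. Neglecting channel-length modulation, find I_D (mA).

V_GS = V_G = 2.63 V, so V_ov = 2.63 − 1 = 1.63 V.
k_n = μ_nC_ox · (W/L) = 5 mA/V².
Assume saturation: I_D = ½ k_n V_ov² = 0.5 × 5 × 1.63² = 6.64 mA, giving V_DS = V_DD − I_D R_D = 15.4 − 6.64 × 5.24 = -19.4 V.
But -19.4 V < V_ov = 1.63 V, so the device is actually in triode.
In triode I_D = k_n[V_ov V_DS − ½ V_DS²] and I_D = (V_DD − V_DS)/R_D. Equating: 13.1 V_DS² − 43.71 V_DS + 15.4 = 0, giving V_DS = 0.4 V (the root below V_ov).
I_D = (15.4 − 0.4) / 5.24 = 2.86 mA.

I_D = 2.86 mA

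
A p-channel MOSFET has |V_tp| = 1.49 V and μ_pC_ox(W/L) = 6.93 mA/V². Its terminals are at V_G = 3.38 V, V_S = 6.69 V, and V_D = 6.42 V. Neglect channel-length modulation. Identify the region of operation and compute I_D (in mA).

Triode; I_D = 3.15 mA

V_SG = V_S − V_G = 6.69 − 3.38 = 3.31 V; V_SD = V_S − V_D = 6.69 − 6.42 = 0.27 V.
V_ov = V_SG − |V_tp| = 3.31 − 1.49 = 1.82 V.
Since V_SD = 0.27 V < V_ov = 1.82 V, the device is in the triode region.
I_D = k_p [V_ov · V_SD − ½ V_SD²] = 6.93 × [1.82 × 0.27 − 0.5 × 0.27²] = 3.15 mA.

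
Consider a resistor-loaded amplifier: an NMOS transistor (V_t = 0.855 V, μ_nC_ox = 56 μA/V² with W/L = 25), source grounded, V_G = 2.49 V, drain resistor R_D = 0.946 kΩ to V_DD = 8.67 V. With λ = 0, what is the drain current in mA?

I_D = 1.87 mA

V_GS = V_G = 2.49 V, so V_ov = 2.49 − 0.855 = 1.64 V.
k_n = μ_nC_ox · (W/L) = 1.4 mA/V².
Assume saturation: I_D = ½ k_n V_ov² = 0.5 × 1.4 × 1.64² = 1.87 mA, giving V_DS = V_DD − I_D R_D = 8.67 − 1.87 × 0.946 = 6.9 V.
V_DS = 6.9 V ≥ V_ov = 1.64 V, confirming saturation.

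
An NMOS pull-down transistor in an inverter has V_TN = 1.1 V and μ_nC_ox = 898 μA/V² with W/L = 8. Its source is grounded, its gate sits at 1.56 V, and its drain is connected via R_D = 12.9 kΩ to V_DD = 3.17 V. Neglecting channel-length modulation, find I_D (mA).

I_D = 0.240 mA

V_GS = V_G = 1.56 V, so V_ov = 1.56 − 1.1 = 0.46 V.
k_n = μ_nC_ox · (W/L) = 7.184 mA/V².
Assume saturation: I_D = ½ k_n V_ov² = 0.5 × 7.184 × 0.46² = 0.76 mA, giving V_DS = V_DD − I_D R_D = 3.17 − 0.76 × 12.9 = -6.63 V.
But -6.63 V < V_ov = 0.46 V, so the device is actually in triode.
In triode I_D = k_n[V_ov V_DS − ½ V_DS²] and I_D = (V_DD − V_DS)/R_D. Equating: 46.3 V_DS² − 43.63 V_DS + 3.17 = 0, giving V_DS = 0.0793 V (the root below V_ov).
I_D = (3.17 − 0.0793) / 12.9 = 0.24 mA.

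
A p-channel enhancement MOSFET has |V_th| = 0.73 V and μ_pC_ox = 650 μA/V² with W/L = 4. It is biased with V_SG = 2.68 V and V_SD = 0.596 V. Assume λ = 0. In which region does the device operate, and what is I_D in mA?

Triode; I_D = 2.56 mA

k_p = μ_pC_ox · (W/L) = 2.6 mA/V².
V_ov = V_SG − |V_th| = 2.68 − 0.73 = 1.95 V.
Since V_SD = 0.596 V < V_ov = 1.95 V, the device is in the triode region.
I_D = k_p [V_ov · V_SD − ½ V_SD²] = 2.6 × [1.95 × 0.596 − 0.5 × 0.596²] = 2.56 mA.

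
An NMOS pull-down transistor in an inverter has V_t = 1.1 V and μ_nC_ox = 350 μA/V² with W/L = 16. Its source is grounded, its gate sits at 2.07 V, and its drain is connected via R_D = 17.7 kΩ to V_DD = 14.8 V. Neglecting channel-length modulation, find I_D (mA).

I_D = 0.827 mA

V_GS = V_G = 2.07 V, so V_ov = 2.07 − 1.1 = 0.97 V.
k_n = μ_nC_ox · (W/L) = 5.6 mA/V².
Assume saturation: I_D = ½ k_n V_ov² = 0.5 × 5.6 × 0.97² = 2.63 mA, giving V_DS = V_DD − I_D R_D = 14.8 − 2.63 × 17.7 = -31.8 V.
But -31.8 V < V_ov = 0.97 V, so the device is actually in triode.
In triode I_D = k_n[V_ov V_DS − ½ V_DS²] and I_D = (V_DD − V_DS)/R_D. Equating: 49.6 V_DS² − 97.15 V_DS + 14.8 = 0, giving V_DS = 0.166 V (the root below V_ov).
I_D = (14.8 − 0.166) / 17.7 = 0.827 mA.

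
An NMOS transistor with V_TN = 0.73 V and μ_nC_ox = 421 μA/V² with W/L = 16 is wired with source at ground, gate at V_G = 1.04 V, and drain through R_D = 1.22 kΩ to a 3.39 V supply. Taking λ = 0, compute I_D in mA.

V_GS = V_G = 1.04 V, so V_ov = 1.04 − 0.73 = 0.31 V.
k_n = μ_nC_ox · (W/L) = 6.736 mA/V².
Assume saturation: I_D = ½ k_n V_ov² = 0.5 × 6.736 × 0.31² = 0.324 mA, giving V_DS = V_DD − I_D R_D = 3.39 − 0.324 × 1.22 = 3 V.
V_DS = 3 V ≥ V_ov = 0.31 V, confirming saturation.

I_D = 0.324 mA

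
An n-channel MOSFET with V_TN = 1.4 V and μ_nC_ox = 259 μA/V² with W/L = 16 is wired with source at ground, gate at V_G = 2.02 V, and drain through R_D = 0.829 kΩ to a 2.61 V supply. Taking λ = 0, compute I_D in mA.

I_D = 0.796 mA

V_GS = V_G = 2.02 V, so V_ov = 2.02 − 1.4 = 0.62 V.
k_n = μ_nC_ox · (W/L) = 4.144 mA/V².
Assume saturation: I_D = ½ k_n V_ov² = 0.5 × 4.144 × 0.62² = 0.796 mA, giving V_DS = V_DD − I_D R_D = 2.61 − 0.796 × 0.829 = 1.95 V.
V_DS = 1.95 V ≥ V_ov = 0.62 V, confirming saturation.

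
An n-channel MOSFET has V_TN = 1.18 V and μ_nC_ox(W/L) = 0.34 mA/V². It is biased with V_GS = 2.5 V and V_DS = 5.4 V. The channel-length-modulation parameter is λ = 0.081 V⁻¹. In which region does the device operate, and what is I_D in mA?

V_ov = V_GS − V_TN = 2.5 − 1.18 = 1.32 V.
Since V_DS = 5.4 V ≥ V_ov = 1.32 V, the device is in saturation.
I_D = ½ k_n V_ov² (1 + λ V_DS) = 0.5 × 0.34 × 1.32² × (1 + 0.081 × 5.4) = 0.426 mA.

Saturation; I_D = 0.426 mA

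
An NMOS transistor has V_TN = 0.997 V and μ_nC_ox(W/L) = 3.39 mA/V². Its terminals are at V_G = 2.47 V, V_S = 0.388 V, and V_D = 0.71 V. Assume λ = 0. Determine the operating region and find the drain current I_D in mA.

V_GS = V_G − V_S = 2.47 − 0.388 = 2.08 V; V_DS = V_D − V_S = 0.71 − 0.388 = 0.322 V.
V_ov = V_GS − V_TN = 2.08 − 0.997 = 1.09 V.
Since V_DS = 0.322 V < V_ov = 1.09 V, the device is in the triode region.
I_D = k_n [V_ov · V_DS − ½ V_DS²] = 3.39 × [1.09 × 0.322 − 0.5 × 0.322²] = 1.01 mA.

Triode; I_D = 1.01 mA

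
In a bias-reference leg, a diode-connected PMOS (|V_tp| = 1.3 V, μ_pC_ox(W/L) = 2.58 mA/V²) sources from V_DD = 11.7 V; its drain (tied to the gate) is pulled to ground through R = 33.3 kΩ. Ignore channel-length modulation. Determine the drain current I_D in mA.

With gate tied to drain, V_SG = V_SD ≥ V_SG − |V_tp|, so the device is in saturation.
KCL at the drain: ½ k_p (V_SG − |V_tp|)² = (V_DD − V_SG)/R.
Let x = V_SG − 1.3. Then 43 x² + x − 10.4 = 0, giving x = 0.481 V (positive root), so V_SG = 1.78 V.
I_D = (V_DD − V_SG)/R = (11.7 − 1.78) / 33.3 = 0.298 mA.

I_D = 0.298 mA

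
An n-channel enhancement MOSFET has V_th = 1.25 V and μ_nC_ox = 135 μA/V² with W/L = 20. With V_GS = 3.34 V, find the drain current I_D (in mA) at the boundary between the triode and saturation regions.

At the boundary V_DS = V_ov = V_GS − V_th = 3.34 − 1.25 = 2.09 V.
k_n = μ_nC_ox · (W/L) = 2.7 mA/V².
I_D = ½ k_n V_ov² = 0.5 × 2.7 × 2.09² = 5.9 mA.

I_D = 5.90 mA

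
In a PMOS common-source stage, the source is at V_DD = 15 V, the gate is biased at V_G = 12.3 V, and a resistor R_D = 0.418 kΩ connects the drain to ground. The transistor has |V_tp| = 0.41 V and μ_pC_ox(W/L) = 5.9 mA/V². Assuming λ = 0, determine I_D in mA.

V_SG = V_DD − V_G = 15 − 12.3 = 2.7 V, so V_ov = 2.7 − 0.41 = 2.29 V.
Assume saturation: I_D = ½ k_p V_ov² = 0.5 × 5.9 × 2.29² = 15.5 mA, giving V_SD = V_DD − I_D R_D = 15 − 15.5 × 0.418 = 8.53 V.
V_SD = 8.53 V ≥ V_ov = 2.29 V, confirming saturation.

I_D = 15.5 mA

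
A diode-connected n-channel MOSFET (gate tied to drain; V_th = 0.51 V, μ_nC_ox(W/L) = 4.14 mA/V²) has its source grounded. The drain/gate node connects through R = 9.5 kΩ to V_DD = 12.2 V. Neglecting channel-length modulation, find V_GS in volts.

With gate tied to drain, V_GS = V_DS ≥ V_GS − V_th, so the device is in saturation.
KCL at the drain: ½ k_n (V_GS − V_th)² = (V_DD − V_GS)/R.
Let x = V_GS − 0.51. Then 19.7 x² + x − 11.69 = 0, giving x = 0.746 V (positive root), so V_GS = 1.26 V.
I_D = (V_DD − V_GS)/R = (12.2 − 1.26) / 9.5 = 1.15 mA.

V_GS = 1.26 V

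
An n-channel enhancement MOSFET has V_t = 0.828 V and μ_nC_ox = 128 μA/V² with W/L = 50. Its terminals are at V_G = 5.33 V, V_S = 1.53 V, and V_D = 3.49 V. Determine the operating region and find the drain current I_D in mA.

Triode; I_D = 25.0 mA

V_GS = V_G − V_S = 5.33 − 1.53 = 3.8 V; V_DS = V_D − V_S = 3.49 − 1.53 = 1.96 V.
k_n = μ_nC_ox · (W/L) = 6.4 mA/V².
V_ov = V_GS − V_t = 3.8 − 0.828 = 2.97 V.
Since V_DS = 1.96 V < V_ov = 2.97 V, the device is in the triode region.
I_D = k_n [V_ov · V_DS − ½ V_DS²] = 6.4 × [2.97 × 1.96 − 0.5 × 1.96²] = 25 mA.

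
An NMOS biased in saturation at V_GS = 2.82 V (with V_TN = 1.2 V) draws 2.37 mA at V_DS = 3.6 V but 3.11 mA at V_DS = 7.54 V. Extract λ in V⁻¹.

λ = 0.111 V⁻¹

With V_GS fixed, I_D ∝ (1 + λ V_DS) in saturation, so I_D2/I_D1 = (1 + λ V_DS2)/(1 + λ V_DS1).
3.11/2.37 = 1.312 = (1 + 7.54 λ)/(1 + 3.6 λ).
Solving: λ (I_D1 V_DS2 − I_D2 V_DS1) = I_D2 − I_D1, so λ = (3.11 − 2.37) / (2.37 × 7.54 − 3.11 × 3.6) = 0.74 / 6.67 = 0.111 V⁻¹.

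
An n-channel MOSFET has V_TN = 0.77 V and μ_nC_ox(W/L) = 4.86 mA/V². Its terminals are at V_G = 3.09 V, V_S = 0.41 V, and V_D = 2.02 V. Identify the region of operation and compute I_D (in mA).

V_GS = V_G − V_S = 3.09 − 0.41 = 2.68 V; V_DS = V_D − V_S = 2.02 − 0.41 = 1.61 V.
V_ov = V_GS − V_TN = 2.68 − 0.77 = 1.91 V.
Since V_DS = 1.61 V < V_ov = 1.91 V, the device is in the triode region.
I_D = k_n [V_ov · V_DS − ½ V_DS²] = 4.86 × [1.91 × 1.61 − 0.5 × 1.61²] = 8.65 mA.

Triode; I_D = 8.65 mA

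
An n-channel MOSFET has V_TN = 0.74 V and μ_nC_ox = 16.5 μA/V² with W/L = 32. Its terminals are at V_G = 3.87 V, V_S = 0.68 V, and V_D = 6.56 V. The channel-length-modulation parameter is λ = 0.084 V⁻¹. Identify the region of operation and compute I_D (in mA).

V_GS = V_G − V_S = 3.87 − 0.68 = 3.19 V; V_DS = V_D − V_S = 6.56 − 0.68 = 5.88 V.
k_n = μ_nC_ox · (W/L) = 0.528 mA/V².
V_ov = V_GS − V_TN = 3.19 − 0.74 = 2.45 V.
Since V_DS = 5.88 V ≥ V_ov = 2.45 V, the device is in saturation.
I_D = ½ k_n V_ov² (1 + λ V_DS) = 0.5 × 0.528 × 2.45² × (1 + 0.084 × 5.88) = 2.37 mA.

Saturation; I_D = 2.37 mA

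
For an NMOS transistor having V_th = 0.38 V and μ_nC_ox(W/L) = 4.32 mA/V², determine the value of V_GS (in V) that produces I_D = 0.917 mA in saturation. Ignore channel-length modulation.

V_GS = 1.03 V

In saturation I_D = ½ k_n (V_GS − V_th)², so V_GS − V_th = √(2 I_D / k_n) = √(2 × 0.917 / 4.32) = 0.652 V.
V_GS = 0.38 + 0.652 = 1.03 V.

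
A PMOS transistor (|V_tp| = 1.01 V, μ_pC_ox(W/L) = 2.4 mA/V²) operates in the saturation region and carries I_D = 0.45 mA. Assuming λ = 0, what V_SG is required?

V_SG = 1.62 V

In saturation I_D = ½ k_p (V_SG − |V_tp|)², so V_SG − |V_tp| = √(2 I_D / k_p) = √(2 × 0.45 / 2.4) = 0.612 V.
V_SG = 1.01 + 0.612 = 1.62 V.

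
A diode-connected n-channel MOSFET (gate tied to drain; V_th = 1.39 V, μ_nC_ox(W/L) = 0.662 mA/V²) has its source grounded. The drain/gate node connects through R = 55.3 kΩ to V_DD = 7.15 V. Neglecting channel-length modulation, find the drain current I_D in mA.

I_D = 0.0945 mA

With gate tied to drain, V_GS = V_DS ≥ V_GS − V_th, so the device is in saturation.
KCL at the drain: ½ k_n (V_GS − V_th)² = (V_DD − V_GS)/R.
Let x = V_GS − 1.39. Then 18.3 x² + x − 5.76 = 0, giving x = 0.534 V (positive root), so V_GS = 1.92 V.
I_D = (V_DD − V_GS)/R = (7.15 − 1.92) / 55.3 = 0.0945 mA.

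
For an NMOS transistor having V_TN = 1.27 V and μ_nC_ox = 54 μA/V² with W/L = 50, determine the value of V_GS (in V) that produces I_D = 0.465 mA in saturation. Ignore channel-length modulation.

V_GS = 1.86 V

k_n = μ_nC_ox · (W/L) = 2.7 mA/V².
In saturation I_D = ½ k_n (V_GS − V_TN)², so V_GS − V_TN = √(2 I_D / k_n) = √(2 × 0.465 / 2.7) = 0.587 V.
V_GS = 1.27 + 0.587 = 1.86 V.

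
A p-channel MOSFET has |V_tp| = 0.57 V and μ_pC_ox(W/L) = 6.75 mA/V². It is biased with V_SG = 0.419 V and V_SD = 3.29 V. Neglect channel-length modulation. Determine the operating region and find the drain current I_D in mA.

V_SG = 0.419 V < |V_tp| = 0.57 V, so the transistor is in cutoff.

Cutoff; I_D = 0 mA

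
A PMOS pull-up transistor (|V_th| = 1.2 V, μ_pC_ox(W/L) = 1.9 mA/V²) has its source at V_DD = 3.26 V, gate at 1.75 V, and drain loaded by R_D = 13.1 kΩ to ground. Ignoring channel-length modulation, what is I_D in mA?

I_D = 0.0913 mA

V_SG = V_DD − V_G = 3.26 − 1.75 = 1.51 V, so V_ov = 1.51 − 1.2 = 0.31 V.
Assume saturation: I_D = ½ k_p V_ov² = 0.5 × 1.9 × 0.31² = 0.0913 mA, giving V_SD = V_DD − I_D R_D = 3.26 − 0.0913 × 13.1 = 2.06 V.
V_SD = 2.06 V ≥ V_ov = 0.31 V, confirming saturation.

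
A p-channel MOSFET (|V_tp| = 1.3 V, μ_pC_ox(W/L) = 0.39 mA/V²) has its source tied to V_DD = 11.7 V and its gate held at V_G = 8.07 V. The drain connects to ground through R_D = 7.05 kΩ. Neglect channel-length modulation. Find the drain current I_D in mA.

I_D = 1.06 mA

V_SG = V_DD − V_G = 11.7 − 8.07 = 3.63 V, so V_ov = 3.63 − 1.3 = 2.33 V.
Assume saturation: I_D = ½ k_p V_ov² = 0.5 × 0.39 × 2.33² = 1.06 mA, giving V_SD = V_DD − I_D R_D = 11.7 − 1.06 × 7.05 = 4.24 V.
V_SD = 4.24 V ≥ V_ov = 2.33 V, confirming saturation.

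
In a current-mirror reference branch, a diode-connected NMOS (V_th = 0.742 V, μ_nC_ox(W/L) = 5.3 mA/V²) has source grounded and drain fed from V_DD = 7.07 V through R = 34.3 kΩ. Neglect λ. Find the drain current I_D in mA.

I_D = 0.177 mA

With gate tied to drain, V_GS = V_DS ≥ V_GS − V_th, so the device is in saturation.
KCL at the drain: ½ k_n (V_GS − V_th)² = (V_DD − V_GS)/R.
Let x = V_GS − 0.742. Then 90.9 x² + x − 6.328 = 0, giving x = 0.258 V (positive root), so V_GS = 1 V.
I_D = (V_DD − V_GS)/R = (7.07 − 1) / 34.3 = 0.177 mA.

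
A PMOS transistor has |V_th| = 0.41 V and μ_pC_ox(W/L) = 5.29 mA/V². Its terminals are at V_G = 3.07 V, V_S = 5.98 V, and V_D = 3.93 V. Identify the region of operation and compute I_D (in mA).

Triode; I_D = 16.0 mA

V_SG = V_S − V_G = 5.98 − 3.07 = 2.91 V; V_SD = V_S − V_D = 5.98 − 3.93 = 2.05 V.
V_ov = V_SG − |V_th| = 2.91 − 0.41 = 2.5 V.
Since V_SD = 2.05 V < V_ov = 2.5 V, the device is in the triode region.
I_D = k_p [V_ov · V_SD − ½ V_SD²] = 5.29 × [2.5 × 2.05 − 0.5 × 2.05²] = 16 mA.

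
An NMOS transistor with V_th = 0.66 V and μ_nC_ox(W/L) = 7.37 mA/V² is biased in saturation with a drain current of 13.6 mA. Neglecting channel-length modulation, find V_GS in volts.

V_GS = 2.58 V

In saturation I_D = ½ k_n (V_GS − V_th)², so V_GS − V_th = √(2 I_D / k_n) = √(2 × 13.6 / 7.37) = 1.92 V.
V_GS = 0.66 + 1.92 = 2.58 V.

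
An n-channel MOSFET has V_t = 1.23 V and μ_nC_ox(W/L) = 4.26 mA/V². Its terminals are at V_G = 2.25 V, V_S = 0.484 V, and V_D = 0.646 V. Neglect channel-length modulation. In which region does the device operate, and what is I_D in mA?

V_GS = V_G − V_S = 2.25 − 0.484 = 1.77 V; V_DS = V_D − V_S = 0.646 − 0.484 = 0.162 V.
V_ov = V_GS − V_t = 1.77 − 1.23 = 0.536 V.
Since V_DS = 0.162 V < V_ov = 0.536 V, the device is in the triode region.
I_D = k_n [V_ov · V_DS − ½ V_DS²] = 4.26 × [0.536 × 0.162 − 0.5 × 0.162²] = 0.314 mA.

Triode; I_D = 0.314 mA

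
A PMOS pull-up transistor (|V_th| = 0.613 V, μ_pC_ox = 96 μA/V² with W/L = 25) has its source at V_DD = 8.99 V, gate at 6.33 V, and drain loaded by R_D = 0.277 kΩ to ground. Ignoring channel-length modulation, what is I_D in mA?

V_SG = V_DD − V_G = 8.99 − 6.33 = 2.66 V, so V_ov = 2.66 − 0.613 = 2.05 V.
k_p = μ_pC_ox · (W/L) = 2.4 mA/V².
Assume saturation: I_D = ½ k_p V_ov² = 0.5 × 2.4 × 2.05² = 5.03 mA, giving V_SD = V_DD − I_D R_D = 8.99 − 5.03 × 0.277 = 7.6 V.
V_SD = 7.6 V ≥ V_ov = 2.05 V, confirming saturation.

I_D = 5.03 mA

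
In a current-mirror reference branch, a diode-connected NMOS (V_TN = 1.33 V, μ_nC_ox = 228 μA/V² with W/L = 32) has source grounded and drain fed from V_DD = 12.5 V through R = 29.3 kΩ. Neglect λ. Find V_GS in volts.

With gate tied to drain, V_GS = V_DS ≥ V_GS − V_TN, so the device is in saturation.
k_n = μ_nC_ox · (W/L) = 7.296 mA/V².
KCL at the drain: ½ k_n (V_GS − V_TN)² = (V_DD − V_GS)/R.
Let x = V_GS − 1.33. Then 107 x² + x − 11.17 = 0, giving x = 0.319 V (positive root), so V_GS = 1.65 V.
I_D = (V_DD − V_GS)/R = (12.5 − 1.65) / 29.3 = 0.37 mA.

V_GS = 1.65 V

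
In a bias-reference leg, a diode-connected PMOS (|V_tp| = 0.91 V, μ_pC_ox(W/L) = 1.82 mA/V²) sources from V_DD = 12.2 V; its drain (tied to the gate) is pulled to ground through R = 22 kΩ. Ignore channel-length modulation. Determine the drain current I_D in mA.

I_D = 0.480 mA

With gate tied to drain, V_SG = V_SD ≥ V_SG − |V_tp|, so the device is in saturation.
KCL at the drain: ½ k_p (V_SG − |V_tp|)² = (V_DD − V_SG)/R.
Let x = V_SG − 0.91. Then 20 x² + x − 11.29 = 0, giving x = 0.726 V (positive root), so V_SG = 1.64 V.
I_D = (V_DD − V_SG)/R = (12.2 − 1.64) / 22 = 0.48 mA.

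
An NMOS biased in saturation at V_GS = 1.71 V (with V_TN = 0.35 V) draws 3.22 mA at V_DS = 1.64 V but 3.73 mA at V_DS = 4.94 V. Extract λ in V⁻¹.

With V_GS fixed, I_D ∝ (1 + λ V_DS) in saturation, so I_D2/I_D1 = (1 + λ V_DS2)/(1 + λ V_DS1).
3.73/3.22 = 1.158 = (1 + 4.94 λ)/(1 + 1.64 λ).
Solving: λ (I_D1 V_DS2 − I_D2 V_DS1) = I_D2 − I_D1, so λ = (3.73 − 3.22) / (3.22 × 4.94 − 3.73 × 1.64) = 0.51 / 9.79 = 0.0521 V⁻¹.

λ = 0.0521 V⁻¹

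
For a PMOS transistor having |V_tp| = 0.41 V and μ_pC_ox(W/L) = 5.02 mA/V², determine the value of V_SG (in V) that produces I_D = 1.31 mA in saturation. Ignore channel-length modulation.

V_SG = 1.13 V

In saturation I_D = ½ k_p (V_SG − |V_tp|)², so V_SG − |V_tp| = √(2 I_D / k_p) = √(2 × 1.31 / 5.02) = 0.722 V.
V_SG = 0.41 + 0.722 = 1.13 V.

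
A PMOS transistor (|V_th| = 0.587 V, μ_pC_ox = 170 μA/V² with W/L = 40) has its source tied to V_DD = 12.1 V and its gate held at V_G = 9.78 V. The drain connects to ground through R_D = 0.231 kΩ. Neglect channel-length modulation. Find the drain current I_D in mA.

V_SG = V_DD − V_G = 12.1 − 9.78 = 2.32 V, so V_ov = 2.32 − 0.587 = 1.73 V.
k_p = μ_pC_ox · (W/L) = 6.8 mA/V².
Assume saturation: I_D = ½ k_p V_ov² = 0.5 × 6.8 × 1.73² = 10.2 mA, giving V_SD = V_DD − I_D R_D = 12.1 − 10.2 × 0.231 = 9.74 V.
V_SD = 9.74 V ≥ V_ov = 1.73 V, confirming saturation.

I_D = 10.2 mA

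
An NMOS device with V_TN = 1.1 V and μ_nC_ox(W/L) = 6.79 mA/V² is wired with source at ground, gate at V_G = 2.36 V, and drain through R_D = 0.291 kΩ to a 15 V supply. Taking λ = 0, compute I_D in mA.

I_D = 5.39 mA

V_GS = V_G = 2.36 V, so V_ov = 2.36 − 1.1 = 1.26 V.
Assume saturation: I_D = ½ k_n V_ov² = 0.5 × 6.79 × 1.26² = 5.39 mA, giving V_DS = V_DD − I_D R_D = 15 − 5.39 × 0.291 = 13.4 V.
V_DS = 13.4 V ≥ V_ov = 1.26 V, confirming saturation.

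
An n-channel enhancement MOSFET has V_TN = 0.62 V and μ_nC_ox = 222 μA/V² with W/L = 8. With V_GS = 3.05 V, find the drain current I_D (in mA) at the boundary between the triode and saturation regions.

I_D = 5.24 mA

At the boundary V_DS = V_ov = V_GS − V_TN = 3.05 − 0.62 = 2.43 V.
k_n = μ_nC_ox · (W/L) = 1.776 mA/V².
I_D = ½ k_n V_ov² = 0.5 × 1.776 × 2.43² = 5.24 mA.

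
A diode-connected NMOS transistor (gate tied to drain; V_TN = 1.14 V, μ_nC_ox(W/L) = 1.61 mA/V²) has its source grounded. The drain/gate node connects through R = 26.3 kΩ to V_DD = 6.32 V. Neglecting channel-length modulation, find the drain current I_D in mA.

With gate tied to drain, V_GS = V_DS ≥ V_GS − V_TN, so the device is in saturation.
KCL at the drain: ½ k_n (V_GS − V_TN)² = (V_DD − V_GS)/R.
Let x = V_GS − 1.14. Then 21.2 x² + x − 5.18 = 0, giving x = 0.472 V (positive root), so V_GS = 1.61 V.
I_D = (V_DD − V_GS)/R = (6.32 − 1.61) / 26.3 = 0.179 mA.

I_D = 0.179 mA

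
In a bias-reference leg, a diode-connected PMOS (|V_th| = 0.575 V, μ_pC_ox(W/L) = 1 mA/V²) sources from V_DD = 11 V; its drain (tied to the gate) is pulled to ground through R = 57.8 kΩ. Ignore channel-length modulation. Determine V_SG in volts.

With gate tied to drain, V_SG = V_SD ≥ V_SG − |V_th|, so the device is in saturation.
KCL at the drain: ½ k_p (V_SG − |V_th|)² = (V_DD − V_SG)/R.
Let x = V_SG − 0.575. Then 28.9 x² + x − 10.43 = 0, giving x = 0.584 V (positive root), so V_SG = 1.16 V.
I_D = (V_DD − V_SG)/R = (11 − 1.16) / 57.8 = 0.17 mA.

V_SG = 1.16 V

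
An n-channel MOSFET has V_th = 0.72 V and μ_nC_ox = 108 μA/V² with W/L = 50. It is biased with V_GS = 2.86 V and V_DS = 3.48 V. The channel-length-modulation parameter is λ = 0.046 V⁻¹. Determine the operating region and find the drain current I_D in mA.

k_n = μ_nC_ox · (W/L) = 5.4 mA/V².
V_ov = V_GS − V_th = 2.86 − 0.72 = 2.14 V.
Since V_DS = 3.48 V ≥ V_ov = 2.14 V, the device is in saturation.
I_D = ½ k_n V_ov² (1 + λ V_DS) = 0.5 × 5.4 × 2.14² × (1 + 0.046 × 3.48) = 14.3 mA.

Saturation; I_D = 14.3 mA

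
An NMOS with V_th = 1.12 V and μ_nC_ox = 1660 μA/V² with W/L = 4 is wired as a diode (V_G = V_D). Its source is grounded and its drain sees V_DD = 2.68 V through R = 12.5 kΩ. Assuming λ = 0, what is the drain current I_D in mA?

I_D = 0.110 mA

With gate tied to drain, V_GS = V_DS ≥ V_GS − V_th, so the device is in saturation.
k_n = μ_nC_ox · (W/L) = 6.64 mA/V².
KCL at the drain: ½ k_n (V_GS − V_th)² = (V_DD − V_GS)/R.
Let x = V_GS − 1.12. Then 41.5 x² + x − 1.56 = 0, giving x = 0.182 V (positive root), so V_GS = 1.3 V.
I_D = (V_DD − V_GS)/R = (2.68 − 1.3) / 12.5 = 0.11 mA.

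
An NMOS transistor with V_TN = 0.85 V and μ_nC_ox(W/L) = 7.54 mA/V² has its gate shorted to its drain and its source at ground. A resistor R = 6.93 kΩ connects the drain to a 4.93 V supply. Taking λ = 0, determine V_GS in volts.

With gate tied to drain, V_GS = V_DS ≥ V_GS − V_TN, so the device is in saturation.
KCL at the drain: ½ k_n (V_GS − V_TN)² = (V_DD − V_GS)/R.
Let x = V_GS − 0.85. Then 26.1 x² + x − 4.08 = 0, giving x = 0.377 V (positive root), so V_GS = 1.23 V.
I_D = (V_DD − V_GS)/R = (4.93 − 1.23) / 6.93 = 0.534 mA.

V_GS = 1.23 V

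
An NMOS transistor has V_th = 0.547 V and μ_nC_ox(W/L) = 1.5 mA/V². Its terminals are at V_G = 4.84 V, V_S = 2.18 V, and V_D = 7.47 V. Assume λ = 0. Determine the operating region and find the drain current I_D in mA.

V_GS = V_G − V_S = 4.84 − 2.18 = 2.66 V; V_DS = V_D − V_S = 7.47 − 2.18 = 5.29 V.
V_ov = V_GS − V_th = 2.66 − 0.547 = 2.11 V.
Since V_DS = 5.29 V ≥ V_ov = 2.11 V, the device is in saturation.
I_D = ½ k_n V_ov² = 0.5 × 1.5 × 2.11² = 3.35 mA.

Saturation; I_D = 3.35 mA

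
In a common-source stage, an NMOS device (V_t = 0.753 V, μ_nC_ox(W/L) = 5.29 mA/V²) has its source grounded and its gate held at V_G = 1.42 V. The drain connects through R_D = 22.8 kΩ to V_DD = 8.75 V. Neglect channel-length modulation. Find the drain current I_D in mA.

I_D = 0.379 mA

V_GS = V_G = 1.42 V, so V_ov = 1.42 − 0.753 = 0.667 V.
Assume saturation: I_D = ½ k_n V_ov² = 0.5 × 5.29 × 0.667² = 1.18 mA, giving V_DS = V_DD − I_D R_D = 8.75 − 1.18 × 22.8 = -18.1 V.
But -18.1 V < V_ov = 0.667 V, so the device is actually in triode.
In triode I_D = k_n[V_ov V_DS − ½ V_DS²] and I_D = (V_DD − V_DS)/R_D. Equating: 60.3 V_DS² − 81.45 V_DS + 8.75 = 0, giving V_DS = 0.118 V (the root below V_ov).
I_D = (8.75 − 0.118) / 22.8 = 0.379 mA.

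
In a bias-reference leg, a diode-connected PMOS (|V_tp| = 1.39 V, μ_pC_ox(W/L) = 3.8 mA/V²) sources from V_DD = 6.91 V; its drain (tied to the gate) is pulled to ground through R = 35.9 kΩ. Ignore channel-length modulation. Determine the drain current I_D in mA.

I_D = 0.146 mA

With gate tied to drain, V_SG = V_SD ≥ V_SG − |V_tp|, so the device is in saturation.
KCL at the drain: ½ k_p (V_SG − |V_tp|)² = (V_DD − V_SG)/R.
Let x = V_SG − 1.39. Then 68.2 x² + x − 5.52 = 0, giving x = 0.277 V (positive root), so V_SG = 1.67 V.
I_D = (V_DD − V_SG)/R = (6.91 − 1.67) / 35.9 = 0.146 mA.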